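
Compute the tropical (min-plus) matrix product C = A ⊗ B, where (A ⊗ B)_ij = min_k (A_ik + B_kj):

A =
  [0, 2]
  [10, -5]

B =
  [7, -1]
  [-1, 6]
A ⊗ B =
  [1, -1]
  [-6, 1]

Apply the min-plus product entry-by-entry:
  C[0][0] = min over k of (A[0][0] + B[0][0] = 0 + 7 = 7, A[0][1] + B[1][0] = 2 + -1 = 1) = 1 (attained at k = 1)
  C[0][1] = min over k of (A[0][0] + B[0][1] = 0 + -1 = -1, A[0][1] + B[1][1] = 2 + 6 = 8) = -1 (attained at k = 0)
  C[1][0] = min over k of (A[1][0] + B[0][0] = 10 + 7 = 17, A[1][1] + B[1][0] = -5 + -1 = -6) = -6 (attained at k = 1)
  C[1][1] = min over k of (A[1][0] + B[0][1] = 10 + -1 = 9, A[1][1] + B[1][1] = -5 + 6 = 1) = 1 (attained at k = 1)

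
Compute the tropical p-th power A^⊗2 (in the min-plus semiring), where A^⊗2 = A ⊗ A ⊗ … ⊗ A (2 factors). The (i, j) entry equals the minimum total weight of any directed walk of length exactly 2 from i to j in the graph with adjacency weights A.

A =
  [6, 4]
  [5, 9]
A^⊗2 =
  [9, 10]
  [11, 9]

Each entry (A^⊗2)_ij equals the minimum over all length-2 walks i = v_0 → v_1 → … → v_2 = j of Σ_t A[v_t][v_{t+1}]. For example, for (i, j) = (0, 1) we minimise over 2 possible intermediate vertex sequences; the minimum is 10, attained along the walk 0 → 0 → 1.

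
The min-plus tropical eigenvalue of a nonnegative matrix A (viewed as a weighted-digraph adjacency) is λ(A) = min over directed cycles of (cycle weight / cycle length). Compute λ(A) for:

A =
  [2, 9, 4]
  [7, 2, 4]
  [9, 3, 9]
λ(A) = 2

Enumerate directed cycles and compute their means (weight / length). Sample:
  cycle 0 → 0: weight = 2, length = 1, mean = 2/1 ≈ 2.000
  cycle 1 → 1: weight = 2, length = 1, mean = 2/1 ≈ 2.000
  cycle 2 → 2: weight = 9, length = 1, mean = 9/1 ≈ 9.000
  cycle 0 → 1 → 0: weight = 16, length = 2, mean = 16/2 ≈ 8.000
  cycle 0 → 2 → 0: weight = 13, length = 2, mean = 13/2 ≈ 6.500
  cycle 1 → 0 → 1: weight = 16, length = 2, mean = 16/2 ≈ 8.000
Minimum mean = 2.000, attained e.g. along the cycle 0 → 0 with weight 2 and length 1. So λ(A) = 2/1 = 2.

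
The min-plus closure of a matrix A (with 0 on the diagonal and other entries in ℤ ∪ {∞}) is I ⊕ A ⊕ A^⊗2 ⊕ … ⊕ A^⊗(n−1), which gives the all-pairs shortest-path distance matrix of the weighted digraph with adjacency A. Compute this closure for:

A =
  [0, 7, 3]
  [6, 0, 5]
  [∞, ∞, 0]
Closure =
  [0, 7, 3]
  [6, 0, 5]
  [∞, ∞, 0]

This is the Floyd-Warshall all-pairs shortest-path computation. For each intermediate vertex k = 0, 1, …, 2, update dist[i][j] ← min(dist[i][j], dist[i][k] + dist[k][j]). The final matrix gives, for each (i, j), the minimum total weight of any directed path from i to j (possibly empty when i = j).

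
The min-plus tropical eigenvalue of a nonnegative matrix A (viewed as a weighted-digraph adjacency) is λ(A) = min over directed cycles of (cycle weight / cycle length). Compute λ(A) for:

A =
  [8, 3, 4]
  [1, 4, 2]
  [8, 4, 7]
λ(A) = 2

Enumerate directed cycles and compute their means (weight / length). Sample:
  cycle 0 → 0: weight = 8, length = 1, mean = 8/1 ≈ 8.000
  cycle 1 → 1: weight = 4, length = 1, mean = 4/1 ≈ 4.000
  cycle 2 → 2: weight = 7, length = 1, mean = 7/1 ≈ 7.000
  cycle 0 → 1 → 0: weight = 4, length = 2, mean = 4/2 ≈ 2.000
  cycle 0 → 2 → 0: weight = 12, length = 2, mean = 12/2 ≈ 6.000
  cycle 1 → 0 → 1: weight = 4, length = 2, mean = 4/2 ≈ 2.000
Minimum mean = 2.000, attained e.g. along the cycle 0 → 1 → 0 with weight 4 and length 2. So λ(A) = 4/2 = 2.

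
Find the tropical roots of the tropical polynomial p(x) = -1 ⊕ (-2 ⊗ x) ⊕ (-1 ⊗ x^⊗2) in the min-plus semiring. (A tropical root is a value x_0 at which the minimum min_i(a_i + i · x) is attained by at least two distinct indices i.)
Roots: {-1, 1}

Each tropical root is a break point of the lower envelope of the lines y = a_i + i · x (there are 3 lines, with slopes 0, 1, ..., 2). Only the lines that attain the minimum somewhere contribute to roots; other lines are dominated. Here the surviving (envelope) indices are i = 2, i = 1, i = 0.
Intersections between consecutive envelope lines give the roots: for adjacent envelope indices i < j the intersection is x = (a_i − a_j) / (j − i). Reading off the sorted break points: {-1, 1}.
Verification: at each break x_0, at least two indices attain the minimum of min_i(a_i + i · x_0).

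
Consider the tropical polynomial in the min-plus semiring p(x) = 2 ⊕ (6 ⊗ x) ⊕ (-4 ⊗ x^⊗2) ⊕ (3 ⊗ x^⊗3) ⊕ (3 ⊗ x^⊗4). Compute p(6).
p(6) = 2

A tropical monomial a ⊗ x^⊗i evaluates to a + i · x. Evaluating each term at x = 6:
  Term 0 contributes 2 + 0 · 6 = 2
  Term 1 contributes 6 + 1 · 6 = 12
  Term 2 contributes -4 + 2 · 6 = 8
  Term 3 contributes 3 + 3 · 6 = 21
  Term 4 contributes 3 + 4 · 6 = 27
p(6) = ⊕ of these = min[2, 12, 8, 21, 27] = 2.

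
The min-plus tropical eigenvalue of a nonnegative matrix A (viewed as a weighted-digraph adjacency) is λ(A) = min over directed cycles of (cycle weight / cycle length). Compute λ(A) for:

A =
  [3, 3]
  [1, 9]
λ(A) = 2

Enumerate directed cycles and compute their means (weight / length). Sample:
  cycle 0 → 0: weight = 3, length = 1, mean = 3/1 ≈ 3.000
  cycle 1 → 1: weight = 9, length = 1, mean = 9/1 ≈ 9.000
  cycle 0 → 1 → 0: weight = 4, length = 2, mean = 4/2 ≈ 2.000
  cycle 1 → 0 → 1: weight = 4, length = 2, mean = 4/2 ≈ 2.000
Minimum mean = 2.000, attained e.g. along the cycle 0 → 1 → 0 with weight 4 and length 2. So λ(A) = 4/2 = 2.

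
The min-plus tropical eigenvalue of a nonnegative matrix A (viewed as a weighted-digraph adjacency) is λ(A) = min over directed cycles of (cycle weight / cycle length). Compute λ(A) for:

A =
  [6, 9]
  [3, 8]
λ(A) = 6

Enumerate directed cycles and compute their means (weight / length). Sample:
  cycle 0 → 0: weight = 6, length = 1, mean = 6/1 ≈ 6.000
  cycle 1 → 1: weight = 8, length = 1, mean = 8/1 ≈ 8.000
  cycle 0 → 1 → 0: weight = 12, length = 2, mean = 12/2 ≈ 6.000
  cycle 1 → 0 → 1: weight = 12, length = 2, mean = 12/2 ≈ 6.000
Minimum mean = 6.000, attained e.g. along the cycle 0 → 0 with weight 6 and length 1. So λ(A) = 6/1 = 6.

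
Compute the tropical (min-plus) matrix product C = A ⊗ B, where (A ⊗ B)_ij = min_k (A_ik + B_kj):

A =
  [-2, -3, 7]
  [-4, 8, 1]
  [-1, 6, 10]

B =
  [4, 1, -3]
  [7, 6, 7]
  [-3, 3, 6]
A ⊗ B =
  [2, -1, -5]
  [-2, -3, -7]
  [3, 0, -4]

Apply the min-plus product entry-by-entry:
  C[0][0] = min over k of (A[0][0] + B[0][0] = -2 + 4 = 2, A[0][1] + B[1][0] = -3 + 7 = 4, A[0][2] + B[2][0] = 7 + -3 = 4) = 2 (attained at k = 0)
  C[0][1] = min over k of (A[0][0] + B[0][1] = -2 + 1 = -1, A[0][1] + B[1][1] = -3 + 6 = 3, A[0][2] + B[2][1] = 7 + 3 = 10) = -1 (attained at k = 0)
  C[0][2] = min over k of (A[0][0] + B[0][2] = -2 + -3 = -5, A[0][1] + B[1][2] = -3 + 7 = 4, A[0][2] + B[2][2] = 7 + 6 = 13) = -5 (attained at k = 0)
  C[1][0] = min over k of (A[1][0] + B[0][0] = -4 + 4 = 0, A[1][1] + B[1][0] = 8 + 7 = 15, A[1][2] + B[2][0] = 1 + -3 = -2) = -2 (attained at k = 2)
  C[1][1] = min over k of (A[1][0] + B[0][1] = -4 + 1 = -3, A[1][1] + B[1][1] = 8 + 6 = 14, A[1][2] + B[2][1] = 1 + 3 = 4) = -3 (attained at k = 0)
  C[1][2] = min over k of (A[1][0] + B[0][2] = -4 + -3 = -7, A[1][1] + B[1][2] = 8 + 7 = 15, A[1][2] + B[2][2] = 1 + 6 = 7) = -7 (attained at k = 0)
  C[2][0] = min over k of (A[2][0] + B[0][0] = -1 + 4 = 3, A[2][1] + B[1][0] = 6 + 7 = 13, A[2][2] + B[2][0] = 10 + -3 = 7) = 3 (attained at k = 0)
  C[2][1] = min over k of (A[2][0] + B[0][1] = -1 + 1 = 0, A[2][1] + B[1][1] = 6 + 6 = 12, A[2][2] + B[2][1] = 10 + 3 = 13) = 0 (attained at k = 0)
  C[2][2] = min over k of (A[2][0] + B[0][2] = -1 + -3 = -4, A[2][1] + B[1][2] = 6 + 7 = 13, A[2][2] + B[2][2] = 10 + 6 = 16) = -4 (attained at k = 0)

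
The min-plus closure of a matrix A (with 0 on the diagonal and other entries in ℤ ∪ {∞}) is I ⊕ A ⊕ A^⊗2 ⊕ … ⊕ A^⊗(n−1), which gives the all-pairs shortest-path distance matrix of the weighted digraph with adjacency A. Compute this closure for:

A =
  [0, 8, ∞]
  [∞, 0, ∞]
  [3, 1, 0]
Closure =
  [0, 8, ∞]
  [∞, 0, ∞]
  [3, 1, 0]

This is the Floyd-Warshall all-pairs shortest-path computation. For each intermediate vertex k = 0, 1, …, 2, update dist[i][j] ← min(dist[i][j], dist[i][k] + dist[k][j]). The final matrix gives, for each (i, j), the minimum total weight of any directed path from i to j (possibly empty when i = j).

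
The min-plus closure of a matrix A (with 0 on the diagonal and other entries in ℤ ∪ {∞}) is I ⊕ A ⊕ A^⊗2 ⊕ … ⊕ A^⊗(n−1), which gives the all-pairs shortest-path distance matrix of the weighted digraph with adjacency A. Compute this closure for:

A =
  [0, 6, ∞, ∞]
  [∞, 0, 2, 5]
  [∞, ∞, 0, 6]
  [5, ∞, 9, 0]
Closure =
  [0, 6, 8, 11]
  [10, 0, 2, 5]
  [11, 17, 0, 6]
  [5, 11, 9, 0]

This is the Floyd-Warshall all-pairs shortest-path computation. For each intermediate vertex k = 0, 1, …, 3, update dist[i][j] ← min(dist[i][j], dist[i][k] + dist[k][j]). The final matrix gives, for each (i, j), the minimum total weight of any directed path from i to j (possibly empty when i = j).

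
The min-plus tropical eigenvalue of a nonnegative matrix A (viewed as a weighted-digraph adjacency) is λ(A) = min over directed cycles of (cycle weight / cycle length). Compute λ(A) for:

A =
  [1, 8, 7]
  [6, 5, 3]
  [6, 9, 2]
λ(A) = 1

Enumerate directed cycles and compute their means (weight / length). Sample:
  cycle 0 → 0: weight = 1, length = 1, mean = 1/1 ≈ 1.000
  cycle 1 → 1: weight = 5, length = 1, mean = 5/1 ≈ 5.000
  cycle 2 → 2: weight = 2, length = 1, mean = 2/1 ≈ 2.000
  cycle 0 → 1 → 0: weight = 14, length = 2, mean = 14/2 ≈ 7.000
  cycle 0 → 2 → 0: weight = 13, length = 2, mean = 13/2 ≈ 6.500
  cycle 1 → 0 → 1: weight = 14, length = 2, mean = 14/2 ≈ 7.000
Minimum mean = 1.000, attained e.g. along the cycle 0 → 0 with weight 1 and length 1. So λ(A) = 1/1 = 1.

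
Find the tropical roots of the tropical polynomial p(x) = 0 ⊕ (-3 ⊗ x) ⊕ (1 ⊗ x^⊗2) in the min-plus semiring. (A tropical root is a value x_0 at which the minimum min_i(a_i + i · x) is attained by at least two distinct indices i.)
Roots: {-4, 3}

Each tropical root is a break point of the lower envelope of the lines y = a_i + i · x (there are 3 lines, with slopes 0, 1, ..., 2). Only the lines that attain the minimum somewhere contribute to roots; other lines are dominated. Here the surviving (envelope) indices are i = 2, i = 1, i = 0.
Intersections between consecutive envelope lines give the roots: for adjacent envelope indices i < j the intersection is x = (a_i − a_j) / (j − i). Reading off the sorted break points: {-4, 3}.
Verification: at each break x_0, at least two indices attain the minimum of min_i(a_i + i · x_0).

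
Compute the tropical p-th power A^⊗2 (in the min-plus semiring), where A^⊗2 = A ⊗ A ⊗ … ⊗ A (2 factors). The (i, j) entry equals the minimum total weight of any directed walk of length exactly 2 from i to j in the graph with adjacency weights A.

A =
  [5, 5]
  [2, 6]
A^⊗2 =
  [7, 10]
  [7, 7]

Each entry (A^⊗2)_ij equals the minimum over all length-2 walks i = v_0 → v_1 → … → v_2 = j of Σ_t A[v_t][v_{t+1}]. For example, for (i, j) = (0, 1) we minimise over 2 possible intermediate vertex sequences; the minimum is 10, attained along the walk 0 → 0 → 1.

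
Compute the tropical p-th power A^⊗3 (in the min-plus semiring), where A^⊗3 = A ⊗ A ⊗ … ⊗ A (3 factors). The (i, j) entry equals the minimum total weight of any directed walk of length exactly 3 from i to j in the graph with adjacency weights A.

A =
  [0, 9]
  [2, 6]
A^⊗3 =
  [0, 9]
  [2, 11]

Each entry (A^⊗3)_ij equals the minimum over all length-3 walks i = v_0 → v_1 → … → v_3 = j of Σ_t A[v_t][v_{t+1}]. For example, for (i, j) = (0, 1) we minimise over 4 possible intermediate vertex sequences; the minimum is 9, attained along the walk 0 → 0 → 0 → 1.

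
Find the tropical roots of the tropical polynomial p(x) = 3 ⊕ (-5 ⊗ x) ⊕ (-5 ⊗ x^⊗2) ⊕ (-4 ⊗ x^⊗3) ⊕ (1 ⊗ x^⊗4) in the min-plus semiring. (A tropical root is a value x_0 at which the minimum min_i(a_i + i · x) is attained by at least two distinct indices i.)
Roots: {-5, -1, 0, 8}

Each tropical root is a break point of the lower envelope of the lines y = a_i + i · x (there are 5 lines, with slopes 0, 1, ..., 4). Only the lines that attain the minimum somewhere contribute to roots; other lines are dominated. Here the surviving (envelope) indices are i = 4, i = 3, i = 2, i = 1, i = 0.
Intersections between consecutive envelope lines give the roots: for adjacent envelope indices i < j the intersection is x = (a_i − a_j) / (j − i). Reading off the sorted break points: {-5, -1, 0, 8}.
Verification: at each break x_0, at least two indices attain the minimum of min_i(a_i + i · x_0).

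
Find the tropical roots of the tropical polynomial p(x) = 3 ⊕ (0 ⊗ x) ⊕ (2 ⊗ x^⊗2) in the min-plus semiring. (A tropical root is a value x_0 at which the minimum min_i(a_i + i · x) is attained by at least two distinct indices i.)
Roots: {-2, 3}

Each tropical root is a break point of the lower envelope of the lines y = a_i + i · x (there are 3 lines, with slopes 0, 1, ..., 2). Only the lines that attain the minimum somewhere contribute to roots; other lines are dominated. Here the surviving (envelope) indices are i = 2, i = 1, i = 0.
Intersections between consecutive envelope lines give the roots: for adjacent envelope indices i < j the intersection is x = (a_i − a_j) / (j − i). Reading off the sorted break points: {-2, 3}.
Verification: at each break x_0, at least two indices attain the minimum of min_i(a_i + i · x_0).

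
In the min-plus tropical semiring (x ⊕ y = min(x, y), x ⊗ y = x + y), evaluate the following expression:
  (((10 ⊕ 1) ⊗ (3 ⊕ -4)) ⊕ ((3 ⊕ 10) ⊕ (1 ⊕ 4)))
(((10 ⊕ 1) ⊗ (3 ⊕ -4)) ⊕ ((3 ⊕ 10) ⊕ (1 ⊕ 4))) = -3

Expand innermost to outermost. Recall ⊕ takes the minimum of its arguments and ⊗ takes their sum. Working out the expression (((10 ⊕ 1) ⊗ (3 ⊕ -4)) ⊕ ((3 ⊕ 10) ⊕ (1 ⊕ 4))) gives -3.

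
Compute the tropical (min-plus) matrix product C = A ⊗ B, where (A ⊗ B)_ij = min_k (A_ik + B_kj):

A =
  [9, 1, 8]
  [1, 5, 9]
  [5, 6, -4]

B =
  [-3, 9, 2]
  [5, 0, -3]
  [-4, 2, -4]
A ⊗ B =
  [4, 1, -2]
  [-2, 5, 2]
  [-8, -2, -8]

Apply the min-plus product entry-by-entry:
  C[0][0] = min over k of (A[0][0] + B[0][0] = 9 + -3 = 6, A[0][1] + B[1][0] = 1 + 5 = 6, A[0][2] + B[2][0] = 8 + -4 = 4) = 4 (attained at k = 2)
  C[0][1] = min over k of (A[0][0] + B[0][1] = 9 + 9 = 18, A[0][1] + B[1][1] = 1 + 0 = 1, A[0][2] + B[2][1] = 8 + 2 = 10) = 1 (attained at k = 1)
  C[0][2] = min over k of (A[0][0] + B[0][2] = 9 + 2 = 11, A[0][1] + B[1][2] = 1 + -3 = -2, A[0][2] + B[2][2] = 8 + -4 = 4) = -2 (attained at k = 1)
  C[1][0] = min over k of (A[1][0] + B[0][0] = 1 + -3 = -2, A[1][1] + B[1][0] = 5 + 5 = 10, A[1][2] + B[2][0] = 9 + -4 = 5) = -2 (attained at k = 0)
  C[1][1] = min over k of (A[1][0] + B[0][1] = 1 + 9 = 10, A[1][1] + B[1][1] = 5 + 0 = 5, A[1][2] + B[2][1] = 9 + 2 = 11) = 5 (attained at k = 1)
  C[1][2] = min over k of (A[1][0] + B[0][2] = 1 + 2 = 3, A[1][1] + B[1][2] = 5 + -3 = 2, A[1][2] + B[2][2] = 9 + -4 = 5) = 2 (attained at k = 1)
  C[2][0] = min over k of (A[2][0] + B[0][0] = 5 + -3 = 2, A[2][1] + B[1][0] = 6 + 5 = 11, A[2][2] + B[2][0] = -4 + -4 = -8) = -8 (attained at k = 2)
  C[2][1] = min over k of (A[2][0] + B[0][1] = 5 + 9 = 14, A[2][1] + B[1][1] = 6 + 0 = 6, A[2][2] + B[2][1] = -4 + 2 = -2) = -2 (attained at k = 2)
  C[2][2] = min over k of (A[2][0] + B[0][2] = 5 + 2 = 7, A[2][1] + B[1][2] = 6 + -3 = 3, A[2][2] + B[2][2] = -4 + -4 = -8) = -8 (attained at k = 2)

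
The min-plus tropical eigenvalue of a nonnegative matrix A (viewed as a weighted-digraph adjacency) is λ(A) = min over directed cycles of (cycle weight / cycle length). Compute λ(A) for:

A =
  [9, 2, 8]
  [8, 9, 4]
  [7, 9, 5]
λ(A) = 13/3

Enumerate directed cycles and compute their means (weight / length). Sample:
  cycle 0 → 0: weight = 9, length = 1, mean = 9/1 ≈ 9.000
  cycle 1 → 1: weight = 9, length = 1, mean = 9/1 ≈ 9.000
  cycle 2 → 2: weight = 5, length = 1, mean = 5/1 ≈ 5.000
  cycle 0 → 1 → 0: weight = 10, length = 2, mean = 10/2 ≈ 5.000
  cycle 0 → 2 → 0: weight = 15, length = 2, mean = 15/2 ≈ 7.500
  cycle 1 → 0 → 1: weight = 10, length = 2, mean = 10/2 ≈ 5.000
Minimum mean = 4.333, attained e.g. along the cycle 0 → 1 → 2 → 0 with weight 13 and length 3. So λ(A) = 13/3 = 13/3.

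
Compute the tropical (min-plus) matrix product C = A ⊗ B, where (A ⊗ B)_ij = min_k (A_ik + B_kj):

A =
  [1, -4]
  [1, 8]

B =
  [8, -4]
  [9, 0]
A ⊗ B =
  [5, -4]
  [9, -3]

Apply the min-plus product entry-by-entry:
  C[0][0] = min over k of (A[0][0] + B[0][0] = 1 + 8 = 9, A[0][1] + B[1][0] = -4 + 9 = 5) = 5 (attained at k = 1)
  C[0][1] = min over k of (A[0][0] + B[0][1] = 1 + -4 = -3, A[0][1] + B[1][1] = -4 + 0 = -4) = -4 (attained at k = 1)
  C[1][0] = min over k of (A[1][0] + B[0][0] = 1 + 8 = 9, A[1][1] + B[1][0] = 8 + 9 = 17) = 9 (attained at k = 0)
  C[1][1] = min over k of (A[1][0] + B[0][1] = 1 + -4 = -3, A[1][1] + B[1][1] = 8 + 0 = 8) = -3 (attained at k = 0)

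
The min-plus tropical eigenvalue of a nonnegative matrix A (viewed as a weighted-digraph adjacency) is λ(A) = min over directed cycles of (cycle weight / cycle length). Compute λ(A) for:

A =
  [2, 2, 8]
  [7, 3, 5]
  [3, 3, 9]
λ(A) = 2

Enumerate directed cycles and compute their means (weight / length). Sample:
  cycle 0 → 0: weight = 2, length = 1, mean = 2/1 ≈ 2.000
  cycle 1 → 1: weight = 3, length = 1, mean = 3/1 ≈ 3.000
  cycle 2 → 2: weight = 9, length = 1, mean = 9/1 ≈ 9.000
  cycle 0 → 1 → 0: weight = 9, length = 2, mean = 9/2 ≈ 4.500
  cycle 0 → 2 → 0: weight = 11, length = 2, mean = 11/2 ≈ 5.500
  cycle 1 → 0 → 1: weight = 9, length = 2, mean = 9/2 ≈ 4.500
Minimum mean = 2.000, attained e.g. along the cycle 0 → 0 with weight 2 and length 1. So λ(A) = 2/1 = 2.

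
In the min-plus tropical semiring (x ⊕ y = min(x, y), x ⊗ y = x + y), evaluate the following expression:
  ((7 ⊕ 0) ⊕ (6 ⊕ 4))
((7 ⊕ 0) ⊕ (6 ⊕ 4)) = 0

Expand innermost to outermost. Recall ⊕ takes the minimum of its arguments and ⊗ takes their sum. Working out the expression ((7 ⊕ 0) ⊕ (6 ⊕ 4)) gives 0.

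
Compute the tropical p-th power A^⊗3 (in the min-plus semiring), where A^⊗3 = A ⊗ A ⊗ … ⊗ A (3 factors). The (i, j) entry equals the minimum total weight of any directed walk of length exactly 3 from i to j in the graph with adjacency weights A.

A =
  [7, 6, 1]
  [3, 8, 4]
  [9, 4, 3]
A^⊗3 =
  [8, 8, 7]
  [11, 8, 7]
  [10, 10, 8]

Each entry (A^⊗3)_ij equals the minimum over all length-3 walks i = v_0 → v_1 → … → v_3 = j of Σ_t A[v_t][v_{t+1}]. For example, for (i, j) = (0, 2) we minimise over 9 possible intermediate vertex sequences; the minimum is 7, attained along the walk 0 → 2 → 2 → 2.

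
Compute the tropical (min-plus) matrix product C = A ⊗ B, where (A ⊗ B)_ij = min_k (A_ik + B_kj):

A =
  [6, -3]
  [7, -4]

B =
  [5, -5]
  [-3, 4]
A ⊗ B =
  [-6, 1]
  [-7, 0]

Apply the min-plus product entry-by-entry:
  C[0][0] = min over k of (A[0][0] + B[0][0] = 6 + 5 = 11, A[0][1] + B[1][0] = -3 + -3 = -6) = -6 (attained at k = 1)
  C[0][1] = min over k of (A[0][0] + B[0][1] = 6 + -5 = 1, A[0][1] + B[1][1] = -3 + 4 = 1) = 1 (attained at k = 0)
  C[1][0] = min over k of (A[1][0] + B[0][0] = 7 + 5 = 12, A[1][1] + B[1][0] = -4 + -3 = -7) = -7 (attained at k = 1)
  C[1][1] = min over k of (A[1][0] + B[0][1] = 7 + -5 = 2, A[1][1] + B[1][1] = -4 + 4 = 0) = 0 (attained at k = 1)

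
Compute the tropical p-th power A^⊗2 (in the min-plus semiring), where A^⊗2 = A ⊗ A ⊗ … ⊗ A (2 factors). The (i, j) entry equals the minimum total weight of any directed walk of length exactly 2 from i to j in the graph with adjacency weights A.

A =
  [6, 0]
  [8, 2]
A^⊗2 =
  [8, 2]
  [10, 4]

Each entry (A^⊗2)_ij equals the minimum over all length-2 walks i = v_0 → v_1 → … → v_2 = j of Σ_t A[v_t][v_{t+1}]. For example, for (i, j) = (0, 1) we minimise over 2 possible intermediate vertex sequences; the minimum is 2, attained along the walk 0 → 1 → 1.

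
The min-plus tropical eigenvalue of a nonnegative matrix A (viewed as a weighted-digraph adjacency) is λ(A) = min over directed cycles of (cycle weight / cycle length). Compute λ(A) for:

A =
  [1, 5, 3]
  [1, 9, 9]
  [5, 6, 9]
λ(A) = 1

Enumerate directed cycles and compute their means (weight / length). Sample:
  cycle 0 → 0: weight = 1, length = 1, mean = 1/1 ≈ 1.000
  cycle 1 → 1: weight = 9, length = 1, mean = 9/1 ≈ 9.000
  cycle 2 → 2: weight = 9, length = 1, mean = 9/1 ≈ 9.000
  cycle 0 → 1 → 0: weight = 6, length = 2, mean = 6/2 ≈ 3.000
  cycle 0 → 2 → 0: weight = 8, length = 2, mean = 8/2 ≈ 4.000
  cycle 1 → 0 → 1: weight = 6, length = 2, mean = 6/2 ≈ 3.000
Minimum mean = 1.000, attained e.g. along the cycle 0 → 0 with weight 1 and length 1. So λ(A) = 1/1 = 1.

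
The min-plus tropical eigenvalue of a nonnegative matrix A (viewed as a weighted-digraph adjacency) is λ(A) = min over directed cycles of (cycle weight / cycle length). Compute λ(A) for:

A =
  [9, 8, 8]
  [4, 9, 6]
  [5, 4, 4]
λ(A) = 4

Enumerate directed cycles and compute their means (weight / length). Sample:
  cycle 0 → 0: weight = 9, length = 1, mean = 9/1 ≈ 9.000
  cycle 1 → 1: weight = 9, length = 1, mean = 9/1 ≈ 9.000
  cycle 2 → 2: weight = 4, length = 1, mean = 4/1 ≈ 4.000
  cycle 0 → 1 → 0: weight = 12, length = 2, mean = 12/2 ≈ 6.000
  cycle 0 → 2 → 0: weight = 13, length = 2, mean = 13/2 ≈ 6.500
  cycle 1 → 0 → 1: weight = 12, length = 2, mean = 12/2 ≈ 6.000
Minimum mean = 4.000, attained e.g. along the cycle 2 → 2 with weight 4 and length 1. So λ(A) = 4/1 = 4.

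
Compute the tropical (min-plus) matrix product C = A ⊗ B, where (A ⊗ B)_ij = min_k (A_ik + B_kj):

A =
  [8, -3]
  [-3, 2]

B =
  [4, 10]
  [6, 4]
A ⊗ B =
  [3, 1]
  [1, 6]

Apply the min-plus product entry-by-entry:
  C[0][0] = min over k of (A[0][0] + B[0][0] = 8 + 4 = 12, A[0][1] + B[1][0] = -3 + 6 = 3) = 3 (attained at k = 1)
  C[0][1] = min over k of (A[0][0] + B[0][1] = 8 + 10 = 18, A[0][1] + B[1][1] = -3 + 4 = 1) = 1 (attained at k = 1)
  C[1][0] = min over k of (A[1][0] + B[0][0] = -3 + 4 = 1, A[1][1] + B[1][0] = 2 + 6 = 8) = 1 (attained at k = 0)
  C[1][1] = min over k of (A[1][0] + B[0][1] = -3 + 10 = 7, A[1][1] + B[1][1] = 2 + 4 = 6) = 6 (attained at k = 1)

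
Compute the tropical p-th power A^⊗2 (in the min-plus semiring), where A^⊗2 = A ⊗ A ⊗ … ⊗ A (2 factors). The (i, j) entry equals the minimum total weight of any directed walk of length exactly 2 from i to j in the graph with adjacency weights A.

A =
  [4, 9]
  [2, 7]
A^⊗2 =
  [8, 13]
  [6, 11]

Each entry (A^⊗2)_ij equals the minimum over all length-2 walks i = v_0 → v_1 → … → v_2 = j of Σ_t A[v_t][v_{t+1}]. For example, for (i, j) = (0, 1) we minimise over 2 possible intermediate vertex sequences; the minimum is 13, attained along the walk 0 → 0 → 1.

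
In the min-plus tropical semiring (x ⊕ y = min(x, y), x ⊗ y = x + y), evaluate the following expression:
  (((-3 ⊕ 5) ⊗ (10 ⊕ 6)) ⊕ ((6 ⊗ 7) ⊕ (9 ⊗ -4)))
(((-3 ⊕ 5) ⊗ (10 ⊕ 6)) ⊕ ((6 ⊗ 7) ⊕ (9 ⊗ -4))) = 3

Expand innermost to outermost. Recall ⊕ takes the minimum of its arguments and ⊗ takes their sum. Working out the expression (((-3 ⊕ 5) ⊗ (10 ⊕ 6)) ⊕ ((6 ⊗ 7) ⊕ (9 ⊗ -4))) gives 3.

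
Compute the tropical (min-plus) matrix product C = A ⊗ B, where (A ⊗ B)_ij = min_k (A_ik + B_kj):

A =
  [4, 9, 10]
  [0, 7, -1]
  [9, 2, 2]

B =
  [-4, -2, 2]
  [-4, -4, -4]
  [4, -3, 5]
A ⊗ B =
  [0, 2, 5]
  [-4, -4, 2]
  [-2, -2, -2]

Apply the min-plus product entry-by-entry:
  C[0][0] = min over k of (A[0][0] + B[0][0] = 4 + -4 = 0, A[0][1] + B[1][0] = 9 + -4 = 5, A[0][2] + B[2][0] = 10 + 4 = 14) = 0 (attained at k = 0)
  C[0][1] = min over k of (A[0][0] + B[0][1] = 4 + -2 = 2, A[0][1] + B[1][1] = 9 + -4 = 5, A[0][2] + B[2][1] = 10 + -3 = 7) = 2 (attained at k = 0)
  C[0][2] = min over k of (A[0][0] + B[0][2] = 4 + 2 = 6, A[0][1] + B[1][2] = 9 + -4 = 5, A[0][2] + B[2][2] = 10 + 5 = 15) = 5 (attained at k = 1)
  C[1][0] = min over k of (A[1][0] + B[0][0] = 0 + -4 = -4, A[1][1] + B[1][0] = 7 + -4 = 3, A[1][2] + B[2][0] = -1 + 4 = 3) = -4 (attained at k = 0)
  C[1][1] = min over k of (A[1][0] + B[0][1] = 0 + -2 = -2, A[1][1] + B[1][1] = 7 + -4 = 3, A[1][2] + B[2][1] = -1 + -3 = -4) = -4 (attained at k = 2)
  C[1][2] = min over k of (A[1][0] + B[0][2] = 0 + 2 = 2, A[1][1] + B[1][2] = 7 + -4 = 3, A[1][2] + B[2][2] = -1 + 5 = 4) = 2 (attained at k = 0)
  C[2][0] = min over k of (A[2][0] + B[0][0] = 9 + -4 = 5, A[2][1] + B[1][0] = 2 + -4 = -2, A[2][2] + B[2][0] = 2 + 4 = 6) = -2 (attained at k = 1)
  C[2][1] = min over k of (A[2][0] + B[0][1] = 9 + -2 = 7, A[2][1] + B[1][1] = 2 + -4 = -2, A[2][2] + B[2][1] = 2 + -3 = -1) = -2 (attained at k = 1)
  C[2][2] = min over k of (A[2][0] + B[0][2] = 9 + 2 = 11, A[2][1] + B[1][2] = 2 + -4 = -2, A[2][2] + B[2][2] = 2 + 5 = 7) = -2 (attained at k = 1)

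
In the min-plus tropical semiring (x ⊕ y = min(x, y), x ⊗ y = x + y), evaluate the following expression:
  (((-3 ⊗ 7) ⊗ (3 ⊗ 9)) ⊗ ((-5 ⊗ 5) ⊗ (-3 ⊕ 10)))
(((-3 ⊗ 7) ⊗ (3 ⊗ 9)) ⊗ ((-5 ⊗ 5) ⊗ (-3 ⊕ 10))) = 13

Expand innermost to outermost. Recall ⊕ takes the minimum of its arguments and ⊗ takes their sum. Working out the expression (((-3 ⊗ 7) ⊗ (3 ⊗ 9)) ⊗ ((-5 ⊗ 5) ⊗ (-3 ⊕ 10))) gives 13.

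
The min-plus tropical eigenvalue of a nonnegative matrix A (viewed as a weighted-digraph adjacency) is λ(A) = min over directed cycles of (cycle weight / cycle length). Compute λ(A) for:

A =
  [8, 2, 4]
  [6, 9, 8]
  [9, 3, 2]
λ(A) = 2

Enumerate directed cycles and compute their means (weight / length). Sample:
  cycle 0 → 0: weight = 8, length = 1, mean = 8/1 ≈ 8.000
  cycle 1 → 1: weight = 9, length = 1, mean = 9/1 ≈ 9.000
  cycle 2 → 2: weight = 2, length = 1, mean = 2/1 ≈ 2.000
  cycle 0 → 1 → 0: weight = 8, length = 2, mean = 8/2 ≈ 4.000
  cycle 0 → 2 → 0: weight = 13, length = 2, mean = 13/2 ≈ 6.500
  cycle 1 → 0 → 1: weight = 8, length = 2, mean = 8/2 ≈ 4.000
Minimum mean = 2.000, attained e.g. along the cycle 2 → 2 with weight 2 and length 1. So λ(A) = 2/1 = 2.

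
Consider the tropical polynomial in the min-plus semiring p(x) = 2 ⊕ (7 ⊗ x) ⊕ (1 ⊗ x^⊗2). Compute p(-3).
p(-3) = -5

A tropical monomial a ⊗ x^⊗i evaluates to a + i · x. Evaluating each term at x = -3:
  Term 0 contributes 2 + 0 · -3 = 2
  Term 1 contributes 7 + 1 · -3 = 4
  Term 2 contributes 1 + 2 · -3 = -5
p(-3) = ⊕ of these = min[2, 4, -5] = -5.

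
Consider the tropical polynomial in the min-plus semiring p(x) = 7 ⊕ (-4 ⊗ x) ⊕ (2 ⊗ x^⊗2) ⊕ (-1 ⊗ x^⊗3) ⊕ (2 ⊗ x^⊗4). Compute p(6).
p(6) = 2

A tropical monomial a ⊗ x^⊗i evaluates to a + i · x. Evaluating each term at x = 6:
  Term 0 contributes 7 + 0 · 6 = 7
  Term 1 contributes -4 + 1 · 6 = 2
  Term 2 contributes 2 + 2 · 6 = 14
  Term 3 contributes -1 + 3 · 6 = 17
  Term 4 contributes 2 + 4 · 6 = 26
p(6) = ⊕ of these = min[7, 2, 14, 17, 26] = 2.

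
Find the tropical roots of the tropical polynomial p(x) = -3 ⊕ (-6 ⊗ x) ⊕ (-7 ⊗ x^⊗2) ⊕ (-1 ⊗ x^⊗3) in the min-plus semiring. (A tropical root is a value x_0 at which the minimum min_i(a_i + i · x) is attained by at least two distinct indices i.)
Roots: {-6, 1, 3}

Each tropical root is a break point of the lower envelope of the lines y = a_i + i · x (there are 4 lines, with slopes 0, 1, ..., 3). Only the lines that attain the minimum somewhere contribute to roots; other lines are dominated. Here the surviving (envelope) indices are i = 3, i = 2, i = 1, i = 0.
Intersections between consecutive envelope lines give the roots: for adjacent envelope indices i < j the intersection is x = (a_i − a_j) / (j − i). Reading off the sorted break points: {-6, 1, 3}.
Verification: at each break x_0, at least two indices attain the minimum of min_i(a_i + i · x_0).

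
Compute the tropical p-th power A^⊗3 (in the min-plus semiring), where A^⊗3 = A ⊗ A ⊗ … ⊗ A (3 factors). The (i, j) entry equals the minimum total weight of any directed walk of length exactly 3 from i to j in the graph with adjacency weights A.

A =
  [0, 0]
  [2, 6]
A^⊗3 =
  [0, 0]
  [2, 2]

Each entry (A^⊗3)_ij equals the minimum over all length-3 walks i = v_0 → v_1 → … → v_3 = j of Σ_t A[v_t][v_{t+1}]. For example, for (i, j) = (0, 1) we minimise over 4 possible intermediate vertex sequences; the minimum is 0, attained along the walk 0 → 0 → 0 → 1.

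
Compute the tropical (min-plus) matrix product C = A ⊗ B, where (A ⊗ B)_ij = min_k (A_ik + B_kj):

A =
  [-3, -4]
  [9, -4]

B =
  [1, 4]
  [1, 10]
A ⊗ B =
  [-3, 1]
  [-3, 6]

Apply the min-plus product entry-by-entry:
  C[0][0] = min over k of (A[0][0] + B[0][0] = -3 + 1 = -2, A[0][1] + B[1][0] = -4 + 1 = -3) = -3 (attained at k = 1)
  C[0][1] = min over k of (A[0][0] + B[0][1] = -3 + 4 = 1, A[0][1] + B[1][1] = -4 + 10 = 6) = 1 (attained at k = 0)
  C[1][0] = min over k of (A[1][0] + B[0][0] = 9 + 1 = 10, A[1][1] + B[1][0] = -4 + 1 = -3) = -3 (attained at k = 1)
  C[1][1] = min over k of (A[1][0] + B[0][1] = 9 + 4 = 13, A[1][1] + B[1][1] = -4 + 10 = 6) = 6 (attained at k = 1)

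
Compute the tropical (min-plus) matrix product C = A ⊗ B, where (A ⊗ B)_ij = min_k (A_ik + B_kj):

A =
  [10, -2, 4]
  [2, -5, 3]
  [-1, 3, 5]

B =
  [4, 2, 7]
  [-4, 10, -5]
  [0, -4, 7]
A ⊗ B =
  [-6, 0, -7]
  [-9, -1, -10]
  [-1, 1, -2]

Apply the min-plus product entry-by-entry:
  C[0][0] = min over k of (A[0][0] + B[0][0] = 10 + 4 = 14, A[0][1] + B[1][0] = -2 + -4 = -6, A[0][2] + B[2][0] = 4 + 0 = 4) = -6 (attained at k = 1)
  C[0][1] = min over k of (A[0][0] + B[0][1] = 10 + 2 = 12, A[0][1] + B[1][1] = -2 + 10 = 8, A[0][2] + B[2][1] = 4 + -4 = 0) = 0 (attained at k = 2)
  C[0][2] = min over k of (A[0][0] + B[0][2] = 10 + 7 = 17, A[0][1] + B[1][2] = -2 + -5 = -7, A[0][2] + B[2][2] = 4 + 7 = 11) = -7 (attained at k = 1)
  C[1][0] = min over k of (A[1][0] + B[0][0] = 2 + 4 = 6, A[1][1] + B[1][0] = -5 + -4 = -9, A[1][2] + B[2][0] = 3 + 0 = 3) = -9 (attained at k = 1)
  C[1][1] = min over k of (A[1][0] + B[0][1] = 2 + 2 = 4, A[1][1] + B[1][1] = -5 + 10 = 5, A[1][2] + B[2][1] = 3 + -4 = -1) = -1 (attained at k = 2)
  C[1][2] = min over k of (A[1][0] + B[0][2] = 2 + 7 = 9, A[1][1] + B[1][2] = -5 + -5 = -10, A[1][2] + B[2][2] = 3 + 7 = 10) = -10 (attained at k = 1)
  C[2][0] = min over k of (A[2][0] + B[0][0] = -1 + 4 = 3, A[2][1] + B[1][0] = 3 + -4 = -1, A[2][2] + B[2][0] = 5 + 0 = 5) = -1 (attained at k = 1)
  C[2][1] = min over k of (A[2][0] + B[0][1] = -1 + 2 = 1, A[2][1] + B[1][1] = 3 + 10 = 13, A[2][2] + B[2][1] = 5 + -4 = 1) = 1 (attained at k = 0)
  C[2][2] = min over k of (A[2][0] + B[0][2] = -1 + 7 = 6, A[2][1] + B[1][2] = 3 + -5 = -2, A[2][2] + B[2][2] = 5 + 7 = 12) = -2 (attained at k = 1)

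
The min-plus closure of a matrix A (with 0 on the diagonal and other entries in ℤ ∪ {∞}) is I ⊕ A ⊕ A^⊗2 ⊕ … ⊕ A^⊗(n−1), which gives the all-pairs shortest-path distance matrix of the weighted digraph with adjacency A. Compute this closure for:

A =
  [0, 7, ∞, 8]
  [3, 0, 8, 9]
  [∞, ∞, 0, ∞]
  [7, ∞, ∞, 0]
Closure =
  [0, 7, 15, 8]
  [3, 0, 8, 9]
  [∞, ∞, 0, ∞]
  [7, 14, 22, 0]

This is the Floyd-Warshall all-pairs shortest-path computation. For each intermediate vertex k = 0, 1, …, 3, update dist[i][j] ← min(dist[i][j], dist[i][k] + dist[k][j]). The final matrix gives, for each (i, j), the minimum total weight of any directed path from i to j (possibly empty when i = j).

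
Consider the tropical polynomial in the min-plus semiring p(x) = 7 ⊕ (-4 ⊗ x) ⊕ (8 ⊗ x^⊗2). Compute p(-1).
p(-1) = -5

A tropical monomial a ⊗ x^⊗i evaluates to a + i · x. Evaluating each term at x = -1:
  Term 0 contributes 7 + 0 · -1 = 7
  Term 1 contributes -4 + 1 · -1 = -5
  Term 2 contributes 8 + 2 · -1 = 6
p(-1) = ⊕ of these = min[7, -5, 6] = -5.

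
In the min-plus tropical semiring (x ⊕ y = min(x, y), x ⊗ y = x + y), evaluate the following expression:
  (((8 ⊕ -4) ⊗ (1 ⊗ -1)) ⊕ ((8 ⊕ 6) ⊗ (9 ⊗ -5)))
(((8 ⊕ -4) ⊗ (1 ⊗ -1)) ⊕ ((8 ⊕ 6) ⊗ (9 ⊗ -5))) = -4

Expand innermost to outermost. Recall ⊕ takes the minimum of its arguments and ⊗ takes their sum. Working out the expression (((8 ⊕ -4) ⊗ (1 ⊗ -1)) ⊕ ((8 ⊕ 6) ⊗ (9 ⊗ -5))) gives -4.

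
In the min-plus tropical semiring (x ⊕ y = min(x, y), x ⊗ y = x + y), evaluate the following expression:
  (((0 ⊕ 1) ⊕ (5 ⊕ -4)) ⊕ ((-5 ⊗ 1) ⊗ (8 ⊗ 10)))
(((0 ⊕ 1) ⊕ (5 ⊕ -4)) ⊕ ((-5 ⊗ 1) ⊗ (8 ⊗ 10))) = -4

Expand innermost to outermost. Recall ⊕ takes the minimum of its arguments and ⊗ takes their sum. Working out the expression (((0 ⊕ 1) ⊕ (5 ⊕ -4)) ⊕ ((-5 ⊗ 1) ⊗ (8 ⊗ 10))) gives -4.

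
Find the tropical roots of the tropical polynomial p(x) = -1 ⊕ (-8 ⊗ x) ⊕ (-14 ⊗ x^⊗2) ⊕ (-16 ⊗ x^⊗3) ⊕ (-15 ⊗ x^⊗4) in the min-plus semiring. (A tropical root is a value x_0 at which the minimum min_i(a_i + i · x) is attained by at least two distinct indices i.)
Roots: {-1, 2, 6, 7}

Each tropical root is a break point of the lower envelope of the lines y = a_i + i · x (there are 5 lines, with slopes 0, 1, ..., 4). Only the lines that attain the minimum somewhere contribute to roots; other lines are dominated. Here the surviving (envelope) indices are i = 4, i = 3, i = 2, i = 1, i = 0.
Intersections between consecutive envelope lines give the roots: for adjacent envelope indices i < j the intersection is x = (a_i − a_j) / (j − i). Reading off the sorted break points: {-1, 2, 6, 7}.
Verification: at each break x_0, at least two indices attain the minimum of min_i(a_i + i · x_0).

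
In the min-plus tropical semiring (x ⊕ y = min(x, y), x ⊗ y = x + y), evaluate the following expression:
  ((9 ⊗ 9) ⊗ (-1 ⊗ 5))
((9 ⊗ 9) ⊗ (-1 ⊗ 5)) = 22

Expand innermost to outermost. Recall ⊕ takes the minimum of its arguments and ⊗ takes their sum. Working out the expression ((9 ⊗ 9) ⊗ (-1 ⊗ 5)) gives 22.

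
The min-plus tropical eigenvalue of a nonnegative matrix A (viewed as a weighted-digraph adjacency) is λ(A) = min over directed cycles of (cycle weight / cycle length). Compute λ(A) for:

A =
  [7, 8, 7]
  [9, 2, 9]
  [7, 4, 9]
λ(A) = 2

Enumerate directed cycles and compute their means (weight / length). Sample:
  cycle 0 → 0: weight = 7, length = 1, mean = 7/1 ≈ 7.000
  cycle 1 → 1: weight = 2, length = 1, mean = 2/1 ≈ 2.000
  cycle 2 → 2: weight = 9, length = 1, mean = 9/1 ≈ 9.000
  cycle 0 → 1 → 0: weight = 17, length = 2, mean = 17/2 ≈ 8.500
  cycle 0 → 2 → 0: weight = 14, length = 2, mean = 14/2 ≈ 7.000
  cycle 1 → 0 → 1: weight = 17, length = 2, mean = 17/2 ≈ 8.500
Minimum mean = 2.000, attained e.g. along the cycle 1 → 1 with weight 2 and length 1. So λ(A) = 2/1 = 2.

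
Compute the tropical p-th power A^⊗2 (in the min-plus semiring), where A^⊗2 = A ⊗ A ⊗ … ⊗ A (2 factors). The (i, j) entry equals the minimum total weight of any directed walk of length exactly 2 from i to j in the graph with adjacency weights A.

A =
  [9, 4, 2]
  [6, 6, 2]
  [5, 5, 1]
A^⊗2 =
  [7, 7, 3]
  [7, 7, 3]
  [6, 6, 2]

Each entry (A^⊗2)_ij equals the minimum over all length-2 walks i = v_0 → v_1 → … → v_2 = j of Σ_t A[v_t][v_{t+1}]. For example, for (i, j) = (0, 2) we minimise over 3 possible intermediate vertex sequences; the minimum is 3, attained along the walk 0 → 2 → 2.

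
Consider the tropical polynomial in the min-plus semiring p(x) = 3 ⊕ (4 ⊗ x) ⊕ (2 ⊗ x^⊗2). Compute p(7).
p(7) = 3

A tropical monomial a ⊗ x^⊗i evaluates to a + i · x. Evaluating each term at x = 7:
  Term 0 contributes 3 + 0 · 7 = 3
  Term 1 contributes 4 + 1 · 7 = 11
  Term 2 contributes 2 + 2 · 7 = 16
p(7) = ⊕ of these = min[3, 11, 16] = 3.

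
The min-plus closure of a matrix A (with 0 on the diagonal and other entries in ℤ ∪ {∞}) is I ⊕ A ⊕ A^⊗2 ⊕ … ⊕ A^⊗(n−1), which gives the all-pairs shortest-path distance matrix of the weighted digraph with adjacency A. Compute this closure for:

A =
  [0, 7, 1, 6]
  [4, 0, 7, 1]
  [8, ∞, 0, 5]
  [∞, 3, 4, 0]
Closure =
  [0, 7, 1, 6]
  [4, 0, 5, 1]
  [8, 8, 0, 5]
  [7, 3, 4, 0]

This is the Floyd-Warshall all-pairs shortest-path computation. For each intermediate vertex k = 0, 1, …, 3, update dist[i][j] ← min(dist[i][j], dist[i][k] + dist[k][j]). The final matrix gives, for each (i, j), the minimum total weight of any directed path from i to j (possibly empty when i = j).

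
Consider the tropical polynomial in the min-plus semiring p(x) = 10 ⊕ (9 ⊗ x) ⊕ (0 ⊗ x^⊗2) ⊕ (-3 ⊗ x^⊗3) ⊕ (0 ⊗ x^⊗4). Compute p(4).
p(4) = 8

A tropical monomial a ⊗ x^⊗i evaluates to a + i · x. Evaluating each term at x = 4:
  Term 0 contributes 10 + 0 · 4 = 10
  Term 1 contributes 9 + 1 · 4 = 13
  Term 2 contributes 0 + 2 · 4 = 8
  Term 3 contributes -3 + 3 · 4 = 9
  Term 4 contributes 0 + 4 · 4 = 16
p(4) = ⊕ of these = min[10, 13, 8, 9, 16] = 8.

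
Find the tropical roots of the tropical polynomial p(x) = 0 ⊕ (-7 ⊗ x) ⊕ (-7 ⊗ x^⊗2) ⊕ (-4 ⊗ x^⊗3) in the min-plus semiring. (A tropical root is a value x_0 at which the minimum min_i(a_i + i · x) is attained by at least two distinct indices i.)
Roots: {-3, 0, 7}

Each tropical root is a break point of the lower envelope of the lines y = a_i + i · x (there are 4 lines, with slopes 0, 1, ..., 3). Only the lines that attain the minimum somewhere contribute to roots; other lines are dominated. Here the surviving (envelope) indices are i = 3, i = 2, i = 1, i = 0.
Intersections between consecutive envelope lines give the roots: for adjacent envelope indices i < j the intersection is x = (a_i − a_j) / (j − i). Reading off the sorted break points: {-3, 0, 7}.
Verification: at each break x_0, at least two indices attain the minimum of min_i(a_i + i · x_0).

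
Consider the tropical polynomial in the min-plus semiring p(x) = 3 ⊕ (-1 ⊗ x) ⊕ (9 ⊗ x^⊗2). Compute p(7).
p(7) = 3

A tropical monomial a ⊗ x^⊗i evaluates to a + i · x. Evaluating each term at x = 7:
  Term 0 contributes 3 + 0 · 7 = 3
  Term 1 contributes -1 + 1 · 7 = 6
  Term 2 contributes 9 + 2 · 7 = 23
p(7) = ⊕ of these = min[3, 6, 23] = 3.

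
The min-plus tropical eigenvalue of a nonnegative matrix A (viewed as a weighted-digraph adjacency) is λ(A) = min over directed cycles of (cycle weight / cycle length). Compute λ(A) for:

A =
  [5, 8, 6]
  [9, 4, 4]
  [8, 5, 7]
λ(A) = 4

Enumerate directed cycles and compute their means (weight / length). Sample:
  cycle 0 → 0: weight = 5, length = 1, mean = 5/1 ≈ 5.000
  cycle 1 → 1: weight = 4, length = 1, mean = 4/1 ≈ 4.000
  cycle 2 → 2: weight = 7, length = 1, mean = 7/1 ≈ 7.000
  cycle 0 → 1 → 0: weight = 17, length = 2, mean = 17/2 ≈ 8.500
  cycle 0 → 2 → 0: weight = 14, length = 2, mean = 14/2 ≈ 7.000
  cycle 1 → 0 → 1: weight = 17, length = 2, mean = 17/2 ≈ 8.500
Minimum mean = 4.000, attained e.g. along the cycle 1 → 1 with weight 4 and length 1. So λ(A) = 4/1 = 4.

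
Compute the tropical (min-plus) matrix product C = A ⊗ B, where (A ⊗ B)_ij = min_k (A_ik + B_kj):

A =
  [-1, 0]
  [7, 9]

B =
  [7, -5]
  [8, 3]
A ⊗ B =
  [6, -6]
  [14, 2]

Apply the min-plus product entry-by-entry:
  C[0][0] = min over k of (A[0][0] + B[0][0] = -1 + 7 = 6, A[0][1] + B[1][0] = 0 + 8 = 8) = 6 (attained at k = 0)
  C[0][1] = min over k of (A[0][0] + B[0][1] = -1 + -5 = -6, A[0][1] + B[1][1] = 0 + 3 = 3) = -6 (attained at k = 0)
  C[1][0] = min over k of (A[1][0] + B[0][0] = 7 + 7 = 14, A[1][1] + B[1][0] = 9 + 8 = 17) = 14 (attained at k = 0)
  C[1][1] = min over k of (A[1][0] + B[0][1] = 7 + -5 = 2, A[1][1] + B[1][1] = 9 + 3 = 12) = 2 (attained at k = 0)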